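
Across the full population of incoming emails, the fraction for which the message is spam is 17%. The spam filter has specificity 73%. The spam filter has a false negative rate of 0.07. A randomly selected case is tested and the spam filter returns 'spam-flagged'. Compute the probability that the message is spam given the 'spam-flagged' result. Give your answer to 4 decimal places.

P(H | E) ≈ 0.4137

Let H be the event that the message is spam. P(H) = 0.17, so P(¬H) = 0.83. With E the 'spam-flagged' result, P(E|H) = 0.93 and P(E|¬H) = 0.27.
P(E) = 0.93·0.17 + 0.27·0.83 = 0.15810 + 0.22410 = 0.38220.
By Bayes' theorem, P(H|E) = 0.15810 / 0.38220 = 0.4137.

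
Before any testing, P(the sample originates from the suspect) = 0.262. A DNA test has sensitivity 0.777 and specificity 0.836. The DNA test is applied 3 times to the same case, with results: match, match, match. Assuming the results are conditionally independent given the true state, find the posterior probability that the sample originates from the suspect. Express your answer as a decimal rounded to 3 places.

Let H be the event that the sample originates from the suspect; start with P(H) = 0.262. P('match'|H) = 0.777, P('match'|¬H) = 0.164.
Update on result 1 ('match'): P(H) ← 0.777·0.2620 / (0.777·0.2620 + 0.164·0.7380) = 0.20357/0.32461 = 0.6271.
Update on result 2 ('match'): P(H) ← 0.777·0.6271 / (0.777·0.6271 + 0.164·0.3729) = 0.48729/0.54844 = 0.8885.
Update on result 3 ('match'): P(H) ← 0.777·0.8885 / (0.777·0.8885 + 0.164·0.1115) = 0.69037/0.70865 = 0.9742.

Posterior P(H) ≈ 0.974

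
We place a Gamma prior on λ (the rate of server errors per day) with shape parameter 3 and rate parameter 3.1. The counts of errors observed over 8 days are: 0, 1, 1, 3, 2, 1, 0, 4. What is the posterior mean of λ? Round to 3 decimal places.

The Poisson likelihood adds the total count to the shape and the number of exposure periods to the rate. Here ∑xᵢ = 12 and n = 8, so shape 3→15 and rate 3.1→11.1.
Posterior mean = shape/rate = 15/11.1 = 1.351.

Posterior mean ≈ 1.351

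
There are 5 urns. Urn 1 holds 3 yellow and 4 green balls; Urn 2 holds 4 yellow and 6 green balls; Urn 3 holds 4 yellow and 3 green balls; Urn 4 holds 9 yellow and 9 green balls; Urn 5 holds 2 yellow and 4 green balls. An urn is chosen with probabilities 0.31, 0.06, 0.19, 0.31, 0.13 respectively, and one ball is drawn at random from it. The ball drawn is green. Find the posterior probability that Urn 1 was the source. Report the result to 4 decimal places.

Tabulate prior·likelihood by source: [1] prior 0.31, lik 0.5714, product 0.1771; [2] prior 0.06, lik 0.6, product 0.03600; [3] prior 0.19, lik 0.4286, product 0.08143; [4] prior 0.31, lik 0.5, product 0.1550; [5] prior 0.13, lik 0.6667, product 0.08667.
Normalizing constant = 0.53624; the posterior for Urn 1 is its product over the sum, 0.1771/0.53624 = 0.3303.

Posterior probability ≈ 0.3303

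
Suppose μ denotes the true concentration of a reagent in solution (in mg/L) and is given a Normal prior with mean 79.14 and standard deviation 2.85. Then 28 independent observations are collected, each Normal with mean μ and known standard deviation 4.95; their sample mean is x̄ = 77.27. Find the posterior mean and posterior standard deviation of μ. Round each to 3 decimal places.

With known σ, the Normal prior is conjugate. Weight on the data is w = (n/σ²)/(n/σ² + 1/τ₀²) = 1.14274/(1.14274+0.123115) = 0.90274.
Posterior mean = w·x̄ + (1−w)·μ₀ = 0.90274·77.27 + 0.097258·79.14 = 77.452. Posterior variance = 1/(1.14274+0.123115) = 0.789980, so SD = 0.889.

Posterior mean ≈ 77.452; posterior SD ≈ 0.889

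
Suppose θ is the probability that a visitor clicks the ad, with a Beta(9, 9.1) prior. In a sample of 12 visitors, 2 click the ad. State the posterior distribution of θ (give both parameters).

Posterior: Beta(11, 19.1)

The binomial likelihood is conjugate to the Beta prior: with 2 successes and 10 failures, the posterior is Beta(9+2, 9.1+10) = Beta(11, 19.1).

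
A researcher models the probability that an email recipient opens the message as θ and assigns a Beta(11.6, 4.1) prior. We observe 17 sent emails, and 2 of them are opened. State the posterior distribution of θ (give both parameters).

Posterior: Beta(13.6, 19.1)

Observing 2 successes and 15 failures updates Beta(11.6, 4.1) by adding the success and failure counts to the two shape parameters: α = 11.6+2 = 13.6, β = 4.1+15 = 19.1.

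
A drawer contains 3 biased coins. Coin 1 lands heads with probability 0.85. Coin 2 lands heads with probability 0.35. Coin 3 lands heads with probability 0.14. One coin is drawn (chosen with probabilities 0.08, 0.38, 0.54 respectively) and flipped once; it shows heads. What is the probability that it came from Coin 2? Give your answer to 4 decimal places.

Tabulate prior·likelihood by source: [1] prior 0.08, lik 0.85, product 0.06800; [2] prior 0.38, lik 0.35, product 0.1330; [3] prior 0.54, lik 0.14, product 0.07560.
Normalizing constant = 0.27660; the posterior for Coin 2 is its product over the sum, 0.1330/0.27660 = 0.4808.

Posterior probability ≈ 0.4808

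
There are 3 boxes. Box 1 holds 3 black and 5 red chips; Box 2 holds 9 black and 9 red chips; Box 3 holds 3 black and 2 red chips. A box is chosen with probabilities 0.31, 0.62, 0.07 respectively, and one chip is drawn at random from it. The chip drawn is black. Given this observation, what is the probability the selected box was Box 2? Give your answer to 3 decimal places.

Tabulate prior·likelihood by source: [1] prior 0.31, lik 0.375, product 0.1162; [2] prior 0.62, lik 0.5, product 0.3100; [3] prior 0.07, lik 0.6, product 0.04200.
Normalizing constant = 0.46825; the posterior for Box 2 is its product over the sum, 0.3100/0.46825 = 0.662.

Posterior probability ≈ 0.662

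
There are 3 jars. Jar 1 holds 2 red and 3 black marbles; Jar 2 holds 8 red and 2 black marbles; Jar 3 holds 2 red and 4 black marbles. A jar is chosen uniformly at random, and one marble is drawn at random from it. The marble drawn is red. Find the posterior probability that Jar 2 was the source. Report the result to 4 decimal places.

Posterior probability ≈ 0.5217

P(red|Jar 1) = 0.4; P(red|Jar 2) = 0.8; P(red|Jar 3) = 0.3333.
Prior × likelihood for each source: 0.333333·0.4=0.1333, 0.333333·0.8=0.2667, 0.333333·0.3333=0.1111. Summing gives P(red) = 0.51111.
P(Jar 2 | red) = 0.2667 / 0.51111 = 0.5217.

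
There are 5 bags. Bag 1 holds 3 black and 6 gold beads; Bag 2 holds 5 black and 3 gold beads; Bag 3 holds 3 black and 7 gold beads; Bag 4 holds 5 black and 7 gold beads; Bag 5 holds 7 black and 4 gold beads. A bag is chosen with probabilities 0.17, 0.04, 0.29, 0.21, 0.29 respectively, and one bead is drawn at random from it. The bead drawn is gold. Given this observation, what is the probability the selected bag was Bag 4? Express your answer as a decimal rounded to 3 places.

Posterior probability ≈ 0.219

Tabulate prior·likelihood by source: [1] prior 0.17, lik 0.6667, product 0.1133; [2] prior 0.04, lik 0.375, product 0.01500; [3] prior 0.29, lik 0.7, product 0.2030; [4] prior 0.21, lik 0.5833, product 0.1225; [5] prior 0.29, lik 0.3636, product 0.1055.
Normalizing constant = 0.55929; the posterior for Bag 4 is its product over the sum, 0.1225/0.55929 = 0.219.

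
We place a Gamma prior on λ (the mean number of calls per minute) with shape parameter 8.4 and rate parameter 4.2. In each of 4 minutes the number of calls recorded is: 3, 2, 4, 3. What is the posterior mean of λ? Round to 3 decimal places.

Posterior mean ≈ 2.488

Total count ∑xᵢ = 12 over n = 4 minutes.
Gamma is conjugate to the Poisson likelihood: posterior is Gamma(shape = 8.4+12 = 20.4, rate = 4.2+4 = 8.2).
E[λ | data] = 20.4/8.2 = 2.488.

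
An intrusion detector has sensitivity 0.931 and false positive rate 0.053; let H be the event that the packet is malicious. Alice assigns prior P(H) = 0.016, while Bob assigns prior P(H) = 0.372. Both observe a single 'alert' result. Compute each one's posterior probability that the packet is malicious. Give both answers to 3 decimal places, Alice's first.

P('+'|H) = 0.931, P('+'|¬H) = 0.053.
Alice: numerator 0.931·0.016 = 0.014896; evidence = 0.014896+0.053·0.984 = 0.067048; posterior = 0.222.
Bob: numerator 0.931·0.372 = 0.34633; evidence = 0.34633+0.053·0.628 = 0.37962; posterior = 0.912.

Alice: 0.222; Bob: 0.912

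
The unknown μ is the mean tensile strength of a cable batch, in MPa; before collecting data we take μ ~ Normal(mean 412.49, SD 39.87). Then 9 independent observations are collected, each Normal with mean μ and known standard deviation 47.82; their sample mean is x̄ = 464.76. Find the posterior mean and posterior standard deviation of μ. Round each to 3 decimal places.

Posterior mean ≈ 457.557; posterior SD ≈ 14.801

With known σ, the Normal prior is conjugate. Weight on the data is w = (n/σ²)/(n/σ² + 1/τ₀²) = 0.00393571/(0.00393571+0.00062908) = 0.86219.
Posterior mean = w·x̄ + (1−w)·μ₀ = 0.86219·464.76 + 0.13781·412.49 = 457.557. Posterior variance = 1/(0.00393571+0.00062908) = 219.068, so SD = 14.801.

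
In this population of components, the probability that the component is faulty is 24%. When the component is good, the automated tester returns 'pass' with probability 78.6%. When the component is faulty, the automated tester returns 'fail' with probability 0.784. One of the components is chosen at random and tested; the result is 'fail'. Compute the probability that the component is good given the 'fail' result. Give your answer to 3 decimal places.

Write H for 'the component is faulty'. Prior odds H:¬H = 0.24/0.76 = 0.31579. For the 'fail' outcome, the likelihood ratio is 0.784/0.214 = 3.6636.
Posterior odds = 0.31579 × 3.6636 = 1.1569, so P(H|E) = 1.1569/(1+1.1569) = 0.536. Then P(¬H|E) = 1 − 0.536 = 0.464.

P(¬H | E) ≈ 0.464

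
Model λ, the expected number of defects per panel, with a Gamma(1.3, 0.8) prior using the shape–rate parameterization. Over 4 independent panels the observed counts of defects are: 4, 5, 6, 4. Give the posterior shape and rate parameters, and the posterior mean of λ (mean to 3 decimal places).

Total count ∑xᵢ = 19 over n = 4 panels.
Gamma is conjugate to the Poisson likelihood: posterior is Gamma(shape = 1.3+19 = 20.3, rate = 0.8+4 = 4.8).
E[λ | data] = 20.3/4.8 = 4.229.

Posterior: Gamma(shape=20.3, rate=4.8); mean ≈ 4.229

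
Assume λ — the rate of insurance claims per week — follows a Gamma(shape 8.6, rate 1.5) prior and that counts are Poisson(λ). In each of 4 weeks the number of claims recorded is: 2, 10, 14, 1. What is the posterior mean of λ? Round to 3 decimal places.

Posterior mean ≈ 6.473

Total count ∑xᵢ = 27 over n = 4 weeks.
Gamma is conjugate to the Poisson likelihood: posterior is Gamma(shape = 8.6+27 = 35.6, rate = 1.5+4 = 5.5).
Posterior mean = shape/rate = 35.6/5.5 = 6.473.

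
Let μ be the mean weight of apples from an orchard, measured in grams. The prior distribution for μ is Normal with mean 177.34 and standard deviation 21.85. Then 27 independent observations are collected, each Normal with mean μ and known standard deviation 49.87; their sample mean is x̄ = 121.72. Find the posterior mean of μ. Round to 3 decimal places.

With known σ, the Normal prior is conjugate. Weight on the data is w = (n/σ²)/(n/σ² + 1/τ₀²) = 0.0108564/(0.0108564+0.00209458) = 0.83827.
Posterior mean = w·x̄ + (1−w)·μ₀ = 0.83827·121.72 + 0.16173·177.34 = 130.716.

Posterior mean ≈ 130.716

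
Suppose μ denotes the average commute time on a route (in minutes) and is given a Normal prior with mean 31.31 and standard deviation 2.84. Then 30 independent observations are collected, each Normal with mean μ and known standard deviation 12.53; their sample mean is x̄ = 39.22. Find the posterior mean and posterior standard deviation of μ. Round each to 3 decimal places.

Prior precision 1/τ₀² = 1/2.84² = 0.123983; data precision n/σ² = 30/12.53² = 0.191082.
Posterior precision = 0.123983 + 0.191082 = 0.315065, giving posterior SD = 1/√0.315065 = 1.782.
Posterior mean = (0.123983·31.31 + 0.191082·39.22) / 0.315065 = 36.107.

Posterior mean ≈ 36.107; posterior SD ≈ 1.782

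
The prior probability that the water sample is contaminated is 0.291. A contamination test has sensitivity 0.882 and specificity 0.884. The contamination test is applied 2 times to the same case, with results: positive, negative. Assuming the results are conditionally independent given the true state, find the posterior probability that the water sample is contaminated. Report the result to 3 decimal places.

Let H be the event that the water sample is contaminated; start with P(H) = 0.291. P('positive'|H) = 0.882, P('positive'|¬H) = 0.116.
Update on result 1 ('positive'): P(H) ← 0.882·0.2910 / (0.882·0.2910 + 0.116·0.7090) = 0.25666/0.33891 = 0.7573.
Update on result 2 ('negative'): P(H) ← 0.118·0.7573 / (0.118·0.7573 + 0.884·0.2427) = 0.089364/0.30389 = 0.2941.

Posterior P(H) ≈ 0.294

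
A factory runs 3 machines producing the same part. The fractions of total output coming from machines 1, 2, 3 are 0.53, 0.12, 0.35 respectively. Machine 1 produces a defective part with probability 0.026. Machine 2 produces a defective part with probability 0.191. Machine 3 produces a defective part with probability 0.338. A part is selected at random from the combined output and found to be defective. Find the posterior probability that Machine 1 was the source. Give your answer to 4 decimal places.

Posterior probability ≈ 0.0889

P(defective|M1) = 0.026; P(defective|M2) = 0.191; P(defective|M3) = 0.338.
Prior × likelihood for each source: 0.53·0.026=0.01378, 0.12·0.191=0.02292, 0.35·0.338=0.1183. Summing gives P(defective) = 0.15500.
P(Machine 1 | defective) = 0.01378 / 0.15500 = 0.0889.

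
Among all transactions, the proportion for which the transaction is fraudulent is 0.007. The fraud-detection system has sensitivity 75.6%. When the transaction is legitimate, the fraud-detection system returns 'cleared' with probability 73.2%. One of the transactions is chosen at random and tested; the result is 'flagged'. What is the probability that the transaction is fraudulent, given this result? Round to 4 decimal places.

Write H for 'the transaction is fraudulent'. Prior odds H:¬H = 0.007/0.993 = 0.0070493. For the 'flagged' outcome, the likelihood ratio is 0.756/0.268 = 2.8209.
Posterior odds = 0.0070493 × 2.8209 = 0.019885, so P(H|E) = 0.019885/(1+0.019885) = 0.0195.

P(H | E) ≈ 0.0195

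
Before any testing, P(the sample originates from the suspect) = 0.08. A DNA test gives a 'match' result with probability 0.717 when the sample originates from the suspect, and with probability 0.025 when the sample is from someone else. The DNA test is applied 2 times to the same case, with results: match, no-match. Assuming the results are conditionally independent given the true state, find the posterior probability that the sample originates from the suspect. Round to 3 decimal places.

Posterior P(H) ≈ 0.420

Let H be the event that the sample originates from the suspect; start with P(H) = 0.08. P('match'|H) = 0.717, P('match'|¬H) = 0.025.
Update on result 1 ('match'): P(H) ← 0.717·0.0800 / (0.717·0.0800 + 0.025·0.9200) = 0.057360/0.080360 = 0.7138.
Update on result 2 ('no-match'): P(H) ← 0.283·0.7138 / (0.283·0.7138 + 0.975·0.2862) = 0.20200/0.48106 = 0.4199.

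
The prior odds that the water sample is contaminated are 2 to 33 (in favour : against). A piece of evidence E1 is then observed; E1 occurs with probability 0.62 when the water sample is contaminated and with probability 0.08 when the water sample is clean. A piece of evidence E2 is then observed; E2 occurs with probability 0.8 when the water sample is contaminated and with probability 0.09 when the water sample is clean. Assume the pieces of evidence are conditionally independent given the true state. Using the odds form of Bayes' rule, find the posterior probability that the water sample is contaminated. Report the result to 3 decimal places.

Posterior probability ≈ 0.807

Prior odds = 2/33 = 0.060606. In log-odds, ln(0.060606) = -2.8034.
Add log likelihood ratios: ln(7.7500) + ln(8.8889) = 4.2325.
Posterior log-odds = 1.4291, so posterior odds = exp(1.4291) = 4.1751. Converting, P(H|E) = 4.1751/5.1751 = 0.807.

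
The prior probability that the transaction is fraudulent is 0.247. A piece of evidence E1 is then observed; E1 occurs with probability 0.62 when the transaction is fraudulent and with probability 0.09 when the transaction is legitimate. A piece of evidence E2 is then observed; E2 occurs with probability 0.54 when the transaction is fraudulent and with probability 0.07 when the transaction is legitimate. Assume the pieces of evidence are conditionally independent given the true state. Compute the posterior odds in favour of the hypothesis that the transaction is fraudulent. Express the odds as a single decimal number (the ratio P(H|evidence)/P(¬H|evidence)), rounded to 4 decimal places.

Posterior odds ≈ 17.4320

Prior odds = 0.247/(1−0.247) = 0.32802. In log-odds, ln(0.32802) = -1.1147.
Add log likelihood ratios: ln(6.8889) + ln(7.7143) = 3.9730.
Posterior log-odds = 2.8583, so posterior odds = exp(2.8583) = 17.432.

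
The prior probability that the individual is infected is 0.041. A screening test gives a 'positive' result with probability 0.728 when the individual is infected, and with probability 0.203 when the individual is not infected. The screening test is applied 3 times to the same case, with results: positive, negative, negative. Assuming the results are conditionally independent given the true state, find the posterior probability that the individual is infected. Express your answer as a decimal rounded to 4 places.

Let H be the event that the individual is infected; start with P(H) = 0.041. P('positive'|H) = 0.728, P('positive'|¬H) = 0.203.
Update on result 1 ('positive'): P(H) ← 0.728·0.0410 / (0.728·0.0410 + 0.203·0.9590) = 0.029848/0.22453 = 0.1329.
Update on result 2 ('negative'): P(H) ← 0.272·0.1329 / (0.272·0.1329 + 0.797·0.8671) = 0.036159/0.72721 = 0.0497.
Update on result 3 ('negative'): P(H) ← 0.272·0.0497 / (0.272·0.0497 + 0.797·0.9503) = 0.013525/0.77090 = 0.0175.

Posterior P(H) ≈ 0.0175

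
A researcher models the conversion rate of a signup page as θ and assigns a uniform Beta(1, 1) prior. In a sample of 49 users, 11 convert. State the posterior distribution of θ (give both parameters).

Observing 11 successes and 38 failures updates Beta(1, 1) by adding the success and failure counts to the two shape parameters: α = 1+11 = 12, β = 1+38 = 39.

Posterior: Beta(12, 39)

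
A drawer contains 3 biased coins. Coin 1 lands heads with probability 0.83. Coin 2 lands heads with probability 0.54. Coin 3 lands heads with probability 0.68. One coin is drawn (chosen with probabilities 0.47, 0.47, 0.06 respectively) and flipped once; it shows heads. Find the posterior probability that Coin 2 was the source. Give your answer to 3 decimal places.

P(heads|C1) = 0.83; P(heads|C2) = 0.54; P(heads|C3) = 0.68.
Prior × likelihood for each source: 0.47·0.83=0.3901, 0.47·0.54=0.2538, 0.06·0.68=0.04080. Summing gives P(heads) = 0.68470.
P(Coin 2 | heads) = 0.2538 / 0.68470 = 0.371.

Posterior probability ≈ 0.371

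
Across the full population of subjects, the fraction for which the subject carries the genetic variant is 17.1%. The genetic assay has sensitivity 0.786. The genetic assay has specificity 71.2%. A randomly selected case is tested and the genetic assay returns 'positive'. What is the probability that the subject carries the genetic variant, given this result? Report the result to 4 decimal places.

Write H for 'the subject carries the genetic variant'. Prior odds H:¬H = 0.171/0.829 = 0.20627. For the 'positive' outcome, the likelihood ratio is 0.786/0.288 = 2.7292.
Posterior odds = 0.20627 × 2.7292 = 0.56295, so P(H|E) = 0.56295/(1+0.56295) = 0.3602.

P(H | E) ≈ 0.3602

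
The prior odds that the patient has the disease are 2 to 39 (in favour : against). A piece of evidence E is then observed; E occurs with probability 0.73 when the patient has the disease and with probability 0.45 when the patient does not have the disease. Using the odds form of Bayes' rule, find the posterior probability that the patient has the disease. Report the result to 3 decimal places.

Posterior probability ≈ 0.077

Prior odds = 2/39 = 0.051282. In log-odds, ln(0.051282) = -2.9704.
Add log likelihood ratio: ln(1.6222) = 0.48380.
Posterior log-odds = -2.4866, so posterior odds = exp(-2.4866) = 0.083191. Converting, P(H|E) = 0.083191/1.0832 = 0.077.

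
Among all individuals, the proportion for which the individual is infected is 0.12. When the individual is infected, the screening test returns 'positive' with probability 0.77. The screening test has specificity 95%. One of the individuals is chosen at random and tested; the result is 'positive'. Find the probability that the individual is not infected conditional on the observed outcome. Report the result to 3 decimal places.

P(¬H | E) ≈ 0.323

Let H be the event that the individual is infected. P(H) = 0.12, so P(¬H) = 0.88. With E the 'positive' result, P(E|H) = 0.77 and P(E|¬H) = 0.05.
P(E) = 0.77·0.12 + 0.05·0.88 = 0.092400 + 0.044000 = 0.13640.
By Bayes' theorem, P(H|E) = 0.092400 / 0.13640 = 0.677. Hence P(¬H|E) = 1 − 0.677 = 0.323.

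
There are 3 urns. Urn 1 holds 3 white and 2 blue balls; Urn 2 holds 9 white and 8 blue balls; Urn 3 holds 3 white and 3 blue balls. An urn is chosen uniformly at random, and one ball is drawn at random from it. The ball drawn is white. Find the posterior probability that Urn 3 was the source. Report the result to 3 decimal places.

Posterior probability ≈ 0.307

P(white|Urn 1) = 0.6; P(white|Urn 2) = 0.5294; P(white|Urn 3) = 0.5.
Prior × likelihood for each source: 0.333333·0.6=0.2000, 0.333333·0.5294=0.1765, 0.333333·0.5=0.1667. Summing gives P(white) = 0.54314.
P(Urn 3 | white) = 0.1667 / 0.54314 = 0.307.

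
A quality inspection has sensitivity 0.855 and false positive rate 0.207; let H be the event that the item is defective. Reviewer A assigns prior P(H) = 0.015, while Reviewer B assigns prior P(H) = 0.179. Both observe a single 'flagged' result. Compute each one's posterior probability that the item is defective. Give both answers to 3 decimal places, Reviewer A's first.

P('+'|H) = 0.855, P('+'|¬H) = 0.207.
Reviewer A: numerator 0.855·0.015 = 0.012825; evidence = 0.012825+0.207·0.985 = 0.21672; posterior = 0.059.
Reviewer B: numerator 0.855·0.179 = 0.15304; evidence = 0.15304+0.207·0.821 = 0.32299; posterior = 0.474.

Reviewer A: 0.059; Reviewer B: 0.474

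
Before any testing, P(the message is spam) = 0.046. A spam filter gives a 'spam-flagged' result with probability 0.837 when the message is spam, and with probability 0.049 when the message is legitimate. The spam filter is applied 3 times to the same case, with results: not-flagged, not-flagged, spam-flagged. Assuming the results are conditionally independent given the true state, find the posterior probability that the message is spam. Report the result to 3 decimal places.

Posterior P(H) ≈ 0.024

With H the event that the message is spam, the joint likelihood of the observed sequence is P(data|H) = 0.163·0.163·0.837 = 0.022238 and P(data|¬H) = 0.951·0.951·0.049 = 0.044316.
Bayes: P(H|data) = 0.046·0.022238 / (0.046·0.022238 + 0.954·0.044316) = 0.0010230/0.043300 = 0.0236.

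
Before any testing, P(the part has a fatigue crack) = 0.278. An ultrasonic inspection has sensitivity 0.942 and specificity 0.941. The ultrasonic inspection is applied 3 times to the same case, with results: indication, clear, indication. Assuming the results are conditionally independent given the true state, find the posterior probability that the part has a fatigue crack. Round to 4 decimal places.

Posterior P(H) ≈ 0.8582

Let H be the event that the part has a fatigue crack; start with P(H) = 0.278. P('indication'|H) = 0.942, P('indication'|¬H) = 0.059.
Update on result 1 ('indication'): P(H) ← 0.942·0.2780 / (0.942·0.2780 + 0.059·0.7220) = 0.26188/0.30447 = 0.8601.
Update on result 2 ('clear'): P(H) ← 0.058·0.8601 / (0.058·0.8601 + 0.941·0.1399) = 0.049885/0.18154 = 0.2748.
Update on result 3 ('indication'): P(H) ← 0.942·0.2748 / (0.942·0.2748 + 0.059·0.7252) = 0.25886/0.30164 = 0.8582.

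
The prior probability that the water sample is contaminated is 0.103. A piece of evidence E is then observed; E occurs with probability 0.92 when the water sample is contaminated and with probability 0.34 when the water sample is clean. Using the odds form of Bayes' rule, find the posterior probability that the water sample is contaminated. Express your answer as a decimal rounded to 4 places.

Posterior probability ≈ 0.2371

Prior odds = 0.103/(1−0.103) = 0.11483. In log-odds, ln(0.11483) = -2.1643.
Add log likelihood ratio: ln(2.7059) = 0.99543.
Posterior log-odds = -1.1689, so posterior odds = exp(-1.1689) = 0.31071. Converting, P(H|E) = 0.31071/1.3107 = 0.2371.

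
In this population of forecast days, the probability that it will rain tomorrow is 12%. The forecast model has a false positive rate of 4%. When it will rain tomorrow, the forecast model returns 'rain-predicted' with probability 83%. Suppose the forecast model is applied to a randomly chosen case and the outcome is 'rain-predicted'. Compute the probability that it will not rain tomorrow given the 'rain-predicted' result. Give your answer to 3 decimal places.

Write H for 'it will rain tomorrow'. Prior odds H:¬H = 0.12/0.88 = 0.13636. For the 'rain-predicted' outcome, the likelihood ratio is 0.83/0.04 = 20.750.
Posterior odds = 0.13636 × 20.750 = 2.8295, so P(H|E) = 2.8295/(1+2.8295) = 0.739. Then P(¬H|E) = 1 − 0.739 = 0.261.

P(¬H | E) ≈ 0.261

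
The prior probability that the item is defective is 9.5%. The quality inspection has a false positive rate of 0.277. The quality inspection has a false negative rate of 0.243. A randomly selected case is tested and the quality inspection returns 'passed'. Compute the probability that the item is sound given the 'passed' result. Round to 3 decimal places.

P(¬H | E) ≈ 0.966

Write H for 'the item is defective'. Prior odds H:¬H = 0.095/0.905 = 0.10497. For the 'passed' outcome, the likelihood ratio is 0.243/0.723 = 0.33610.
Posterior odds = 0.10497 × 0.33610 = 0.035281, so P(H|E) = 0.035281/(1+0.035281) = 0.034. Then P(¬H|E) = 1 − 0.034 = 0.966.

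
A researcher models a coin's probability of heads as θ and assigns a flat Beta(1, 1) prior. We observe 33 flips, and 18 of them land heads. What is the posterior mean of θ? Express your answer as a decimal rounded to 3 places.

Observing 18 successes and 15 failures updates Beta(1, 1) by adding the success and failure counts to the two shape parameters: α = 1+18 = 19, β = 1+15 = 16.
E[θ | data] = 19/(19+16) = 0.543.

Posterior mean ≈ 0.543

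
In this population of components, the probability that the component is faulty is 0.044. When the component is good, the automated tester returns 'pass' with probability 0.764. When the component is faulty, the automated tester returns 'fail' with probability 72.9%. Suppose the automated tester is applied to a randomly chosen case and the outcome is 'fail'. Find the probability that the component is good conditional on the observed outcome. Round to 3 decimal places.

Write H for 'the component is faulty'. Prior odds H:¬H = 0.044/0.956 = 0.046025. For the 'fail' outcome, the likelihood ratio is 0.729/0.236 = 3.0890.
Posterior odds = 0.046025 × 3.0890 = 0.14217, so P(H|E) = 0.14217/(1+0.14217) = 0.124. Then P(¬H|E) = 1 − 0.124 = 0.876.

P(¬H | E) ≈ 0.876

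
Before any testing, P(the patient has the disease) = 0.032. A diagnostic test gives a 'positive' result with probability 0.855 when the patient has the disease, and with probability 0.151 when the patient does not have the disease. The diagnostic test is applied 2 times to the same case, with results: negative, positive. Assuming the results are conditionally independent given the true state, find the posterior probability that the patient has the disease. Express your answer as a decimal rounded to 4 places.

Posterior P(H) ≈ 0.0310

With H the event that the patient has the disease, the joint likelihood of the observed sequence is P(data|H) = 0.145·0.855 = 0.12397 and P(data|¬H) = 0.849·0.151 = 0.12820.
Bayes: P(H|data) = 0.032·0.12397 / (0.032·0.12397 + 0.968·0.12820) = 0.0039672/0.12806 = 0.0310.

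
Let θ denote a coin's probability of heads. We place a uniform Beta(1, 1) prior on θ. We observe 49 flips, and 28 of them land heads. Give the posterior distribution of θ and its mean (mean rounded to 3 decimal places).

Observing 28 successes and 21 failures updates Beta(1, 1) by adding the success and failure counts to the two shape parameters: α = 1+28 = 29, β = 1+21 = 22.
E[θ | data] = 29/(29+22) = 0.569.

Posterior: Beta(29, 22); mean ≈ 0.569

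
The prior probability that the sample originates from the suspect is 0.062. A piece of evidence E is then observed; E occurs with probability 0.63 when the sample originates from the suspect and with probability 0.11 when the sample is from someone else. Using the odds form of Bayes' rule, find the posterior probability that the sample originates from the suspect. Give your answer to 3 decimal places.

Posterior probability ≈ 0.275

Prior odds = 0.062/(1−0.062) = 0.066098. In log-odds, ln(0.066098) = -2.7166.
Add log likelihood ratio: ln(5.7273) = 1.7452.
Posterior log-odds = -0.97138, so posterior odds = exp(-0.97138) = 0.37856. Converting, P(H|E) = 0.37856/1.3786 = 0.275.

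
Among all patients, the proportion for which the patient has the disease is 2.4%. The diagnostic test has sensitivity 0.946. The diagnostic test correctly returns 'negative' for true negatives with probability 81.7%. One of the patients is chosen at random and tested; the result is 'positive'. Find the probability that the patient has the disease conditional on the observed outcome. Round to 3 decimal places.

Let H be the event that the patient has the disease. P(H) = 0.024, so P(¬H) = 0.976. With E the 'positive' result, P(E|H) = 0.946 and P(E|¬H) = 0.183.
P(E) = 0.946·0.024 + 0.183·0.976 = 0.022704 + 0.17861 = 0.20131.
By Bayes' theorem, P(H|E) = 0.022704 / 0.20131 = 0.113.

P(H | E) ≈ 0.113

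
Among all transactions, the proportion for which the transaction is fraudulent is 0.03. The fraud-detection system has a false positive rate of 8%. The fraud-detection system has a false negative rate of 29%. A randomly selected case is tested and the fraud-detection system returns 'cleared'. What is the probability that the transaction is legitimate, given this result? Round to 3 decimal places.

P(¬H | E) ≈ 0.990

Let H be the event that the transaction is fraudulent. P(H) = 0.03, so P(¬H) = 0.97. With E the 'cleared' result, P(E|H) = 0.29 and P(E|¬H) = 0.92.
P(E) = 0.29·0.03 + 0.92·0.97 = 0.0087000 + 0.89240 = 0.90110.
By Bayes' theorem, P(H|E) = 0.0087000 / 0.90110 = 0.010. Hence P(¬H|E) = 1 − 0.010 = 0.990.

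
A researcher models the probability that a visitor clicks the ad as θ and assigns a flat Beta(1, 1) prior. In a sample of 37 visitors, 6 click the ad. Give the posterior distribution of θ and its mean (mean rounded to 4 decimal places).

Observing 6 successes and 31 failures updates Beta(1, 1) by adding the success and failure counts to the two shape parameters: α = 1+6 = 7, β = 1+31 = 32.
Posterior mean = α/(α+β) = 7/39 = 0.1795.

Posterior: Beta(7, 32); mean ≈ 0.1795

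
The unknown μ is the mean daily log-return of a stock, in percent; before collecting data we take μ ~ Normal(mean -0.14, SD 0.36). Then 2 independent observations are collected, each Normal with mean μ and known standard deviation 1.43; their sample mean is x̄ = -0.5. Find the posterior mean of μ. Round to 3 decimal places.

Posterior mean ≈ -0.180

Prior precision 1/τ₀² = 1/0.36² = 7.71605; data precision n/σ² = 2/1.43² = 0.978043.
Posterior precision = 7.71605 + 0.978043 = 8.69409.
Posterior mean = (7.71605·-0.14 + 0.978043·-0.5) / 8.69409 = -0.180.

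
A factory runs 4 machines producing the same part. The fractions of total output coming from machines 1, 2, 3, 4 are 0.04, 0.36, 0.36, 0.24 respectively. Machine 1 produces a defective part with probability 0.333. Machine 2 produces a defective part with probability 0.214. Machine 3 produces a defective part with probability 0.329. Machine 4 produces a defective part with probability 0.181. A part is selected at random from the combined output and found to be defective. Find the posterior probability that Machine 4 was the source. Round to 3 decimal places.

Tabulate prior·likelihood by source: [1] prior 0.04, lik 0.333, product 0.01332; [2] prior 0.36, lik 0.214, product 0.07704; [3] prior 0.36, lik 0.329, product 0.1184; [4] prior 0.24, lik 0.181, product 0.04344.
Normalizing constant = 0.25224; the posterior for Machine 4 is its product over the sum, 0.04344/0.25224 = 0.172.

Posterior probability ≈ 0.172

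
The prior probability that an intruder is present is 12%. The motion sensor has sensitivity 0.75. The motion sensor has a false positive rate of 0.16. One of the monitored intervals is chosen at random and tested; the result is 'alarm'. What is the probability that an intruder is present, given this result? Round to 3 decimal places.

Let H be the event that an intruder is present. P(H) = 0.12, so P(¬H) = 0.88. With E the 'alarm' result, P(E|H) = 0.75 and P(E|¬H) = 0.16.
P(E) = 0.75·0.12 + 0.16·0.88 = 0.090000 + 0.14080 = 0.23080.
By Bayes' theorem, P(H|E) = 0.090000 / 0.23080 = 0.390.

P(H | E) ≈ 0.390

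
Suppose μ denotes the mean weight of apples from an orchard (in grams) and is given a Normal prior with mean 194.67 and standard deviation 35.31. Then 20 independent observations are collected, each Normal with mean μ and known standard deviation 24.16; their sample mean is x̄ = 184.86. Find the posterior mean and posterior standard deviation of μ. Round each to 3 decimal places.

Posterior mean ≈ 185.084; posterior SD ≈ 5.340

Prior precision 1/τ₀² = 1/35.31² = 0.00080206; data precision n/σ² = 20/24.16² = 0.0342638.
Posterior precision = 0.00080206 + 0.0342638 = 0.0350659, giving posterior SD = 1/√0.0350659 = 5.340.
Posterior mean = (0.00080206·194.67 + 0.0342638·184.86) / 0.0350659 = 185.084.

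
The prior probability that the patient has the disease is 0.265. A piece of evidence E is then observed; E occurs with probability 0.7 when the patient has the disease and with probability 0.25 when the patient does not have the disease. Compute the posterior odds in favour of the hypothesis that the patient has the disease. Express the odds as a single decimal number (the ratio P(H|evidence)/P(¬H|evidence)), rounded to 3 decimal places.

Prior odds = 0.265/(1−0.265) = 0.36054. In log-odds, ln(0.36054) = -1.0201.
Add log likelihood ratio: ln(2.8000) = 1.0296.
Posterior log-odds = 0.0094787, so posterior odds = exp(0.0094787) = 1.0095.

Posterior odds ≈ 1.010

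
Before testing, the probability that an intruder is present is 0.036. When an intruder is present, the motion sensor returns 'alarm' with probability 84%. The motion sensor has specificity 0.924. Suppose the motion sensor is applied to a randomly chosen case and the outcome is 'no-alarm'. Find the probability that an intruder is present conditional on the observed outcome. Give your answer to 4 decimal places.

P(H | E) ≈ 0.0064

Let H be the event that an intruder is present. P(H) = 0.036, so P(¬H) = 0.964. With E the 'no-alarm' result, P(E|H) = 0.16 and P(E|¬H) = 0.924.
P(E) = 0.16·0.036 + 0.924·0.964 = 0.0057600 + 0.89074 = 0.89650.
By Bayes' theorem, P(H|E) = 0.0057600 / 0.89650 = 0.0064.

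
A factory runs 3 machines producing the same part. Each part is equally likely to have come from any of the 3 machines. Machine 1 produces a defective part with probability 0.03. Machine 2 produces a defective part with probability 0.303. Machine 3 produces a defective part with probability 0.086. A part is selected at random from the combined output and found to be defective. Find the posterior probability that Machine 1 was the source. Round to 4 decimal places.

Posterior probability ≈ 0.0716

P(defective|M1) = 0.03; P(defective|M2) = 0.303; P(defective|M3) = 0.086.
Prior × likelihood for each source: 0.333333·0.03=0.01000, 0.333333·0.303=0.1010, 0.333333·0.086=0.02867. Summing gives P(defective) = 0.13967.
P(Machine 1 | defective) = 0.01000 / 0.13967 = 0.0716.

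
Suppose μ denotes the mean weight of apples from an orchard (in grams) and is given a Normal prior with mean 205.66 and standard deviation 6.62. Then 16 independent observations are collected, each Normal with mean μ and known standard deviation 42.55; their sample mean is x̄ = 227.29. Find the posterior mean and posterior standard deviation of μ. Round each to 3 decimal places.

Posterior mean ≈ 211.698; posterior SD ≈ 5.620

Prior precision 1/τ₀² = 1/6.62² = 0.0228183; data precision n/σ² = 16/42.55² = 0.00883733.
Posterior precision = 0.0228183 + 0.00883733 = 0.0316557, giving posterior SD = 1/√0.0316557 = 5.620.
Posterior mean = (0.0228183·205.66 + 0.00883733·227.29) / 0.0316557 = 211.698.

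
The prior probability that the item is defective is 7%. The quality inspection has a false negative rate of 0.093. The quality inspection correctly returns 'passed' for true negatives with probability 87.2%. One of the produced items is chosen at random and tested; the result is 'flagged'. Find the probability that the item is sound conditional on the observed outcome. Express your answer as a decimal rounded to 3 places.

Let H be the event that the item is defective. P(H) = 0.07, so P(¬H) = 0.93. With E the 'flagged' result, P(E|H) = 0.907 and P(E|¬H) = 0.128.
P(E) = 0.907·0.07 + 0.128·0.93 = 0.063490 + 0.11904 = 0.18253.
By Bayes' theorem, P(H|E) = 0.063490 / 0.18253 = 0.348. Hence P(¬H|E) = 1 − 0.348 = 0.652.

P(¬H | E) ≈ 0.652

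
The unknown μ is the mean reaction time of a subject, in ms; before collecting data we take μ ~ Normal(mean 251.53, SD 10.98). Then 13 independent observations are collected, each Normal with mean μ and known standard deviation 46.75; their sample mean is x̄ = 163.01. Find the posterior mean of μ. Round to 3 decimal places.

Posterior mean ≈ 214.562

Prior precision 1/τ₀² = 1/10.98² = 0.00829460; data precision n/σ² = 13/46.75² = 0.00594813.
Posterior precision = 0.00829460 + 0.00594813 = 0.0142427.
Posterior mean = (0.00829460·251.53 + 0.00594813·163.01) / 0.0142427 = 214.562.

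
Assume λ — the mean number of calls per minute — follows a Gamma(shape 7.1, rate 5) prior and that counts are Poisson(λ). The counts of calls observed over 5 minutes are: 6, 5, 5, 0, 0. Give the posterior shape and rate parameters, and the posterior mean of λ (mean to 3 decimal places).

Posterior: Gamma(shape=23.1, rate=10); mean ≈ 2.310

The Poisson likelihood adds the total count to the shape and the number of exposure periods to the rate. Here ∑xᵢ = 16 and n = 5, so shape 7.1→23.1 and rate 5→10.
E[λ | data] = 23.1/10 = 2.310.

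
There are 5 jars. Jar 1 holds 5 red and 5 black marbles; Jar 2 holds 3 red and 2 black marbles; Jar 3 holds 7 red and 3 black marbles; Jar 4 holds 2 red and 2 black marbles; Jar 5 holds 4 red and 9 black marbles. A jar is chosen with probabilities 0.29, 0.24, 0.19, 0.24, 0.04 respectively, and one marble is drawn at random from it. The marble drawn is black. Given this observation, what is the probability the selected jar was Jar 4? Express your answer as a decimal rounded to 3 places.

Tabulate prior·likelihood by source: [1] prior 0.29, lik 0.5, product 0.1450; [2] prior 0.24, lik 0.4, product 0.09600; [3] prior 0.19, lik 0.3, product 0.05700; [4] prior 0.24, lik 0.5, product 0.1200; [5] prior 0.04, lik 0.6923, product 0.02769.
Normalizing constant = 0.44569; the posterior for Jar 4 is its product over the sum, 0.1200/0.44569 = 0.269.

Posterior probability ≈ 0.269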